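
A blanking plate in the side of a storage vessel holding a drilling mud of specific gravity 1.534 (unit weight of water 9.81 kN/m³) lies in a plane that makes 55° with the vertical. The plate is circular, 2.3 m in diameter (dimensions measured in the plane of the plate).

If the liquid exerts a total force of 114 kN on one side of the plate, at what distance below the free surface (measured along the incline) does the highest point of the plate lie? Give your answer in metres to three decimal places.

y_top ≈ 2.029 m

γ = 1.534 × 9.81 = 15.04854 kN/m³.
A = π(1.15)² = 4.15476 m².
From F = γ·h_c·A, the centroid depth is h_c = 114/(15.04854 × 4.15476) = 1.82333 m.
The plate makes 55° with the vertical, i.e. θ = 90° − 55° = 35° to the horizontal. Measuring y along the incline from the free-surface line, vertical depth h = y·sinθ with sinθ = 0.573576.
Along the incline, y_c = h_c/sinθ = 1.82333/0.573576 = 3.17888 m.
The centroid is at the centre, 1.15 m below the top of the plate, so the highest point sits at y_top = 3.17888 − 1.15 = 2.02888 m along the incline.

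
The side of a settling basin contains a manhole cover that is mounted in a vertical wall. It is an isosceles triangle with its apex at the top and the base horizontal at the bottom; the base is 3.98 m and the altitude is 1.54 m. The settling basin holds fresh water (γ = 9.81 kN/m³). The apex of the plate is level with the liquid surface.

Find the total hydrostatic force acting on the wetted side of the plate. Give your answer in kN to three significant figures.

F ≈ 30.9 kN

γ = 9.81 kN/m³.
With the apex up, the centroid sits 2h/3 = 2 × 1.54/3 = 1.02667 m below the apex, so the centroid depth is h_c = 1.02667 m.
A = ½ × 3.98 × 1.54 = 3.0646 m².
Resultant F = γ·h_c·A = 9.81 × 1.02667 × 3.0646 = 30.8655 kN.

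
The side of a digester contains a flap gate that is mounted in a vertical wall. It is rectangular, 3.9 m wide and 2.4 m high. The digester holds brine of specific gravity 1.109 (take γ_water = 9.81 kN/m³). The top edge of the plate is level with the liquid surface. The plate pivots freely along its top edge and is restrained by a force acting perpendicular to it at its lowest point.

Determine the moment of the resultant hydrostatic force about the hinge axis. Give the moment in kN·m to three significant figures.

γ = 1.109 × 9.81 = 10.87929 kN/m³.
The centroid lies 2.4/2 = 1.2 m below the top edge, so the centroid depth is h_c = 1.2 m.
A = 3.9 × 2.4 = 9.36 m².
Resultant F = γ·h_c·A = 10.87929 × 1.2 × 9.36 = 122.196 kN.
I_c = b·h³/12 = 3.9 × 2.4³/12 = 4.4928 m⁴.
Centre of pressure: y_p = y_c + I_c/(y_c·A) = 1.2 + 4.4928/(1.2 × 9.36) = 1.2 + 0.4 = 1.6 m along the plane.
The resultant acts 1.2 + 0.4 = 1.6 m (along the plate) below the hinge at the top edge, so the moment about the hinge is M = F × 1.6 = 122.196 × 1.6 = 195.514 kN·m.

M ≈ 196 kN·m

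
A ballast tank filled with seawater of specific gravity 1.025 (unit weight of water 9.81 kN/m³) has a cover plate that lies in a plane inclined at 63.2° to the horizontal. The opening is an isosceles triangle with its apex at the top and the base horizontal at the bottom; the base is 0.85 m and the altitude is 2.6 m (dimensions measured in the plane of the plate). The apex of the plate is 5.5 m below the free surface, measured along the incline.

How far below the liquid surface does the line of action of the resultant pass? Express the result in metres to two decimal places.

h_p = 6.50 m

γ = 1.025 × 9.81 = 10.05525 kN/m³.
Let θ = 63.2° be the plate's angle to the horizontal; measure y along the incline from where the plane meets the free surface. Vertical depth h = y·sinθ with sinθ = 0.892586.
With the apex up, the centroid sits 2h/3 = 2 × 2.6/3 = 1.73333 m below the apex, so y_c = 5.5 + 1.73333 = 7.23333 m and h_c = 7.23333 × 0.892586 = 6.45637 m.
A = ½ × 0.85 × 2.6 = 1.105 m².
Resultant F = γ·h_c·A = 10.05525 × 6.45637 × 1.105 = 71.7371 kN.
I_c = b·h³/36 = 0.85 × 2.6³/36 = 0.414989 m⁴.
Centre of pressure: y_p = y_c + I_c/(y_c·A) = 7.23333 + 0.414989/(7.23333 × 1.105) = 7.23333 + 0.0519202 = 7.28525 m along the plane.
Vertically, h_p = y_p·sinθ = 7.28525 × 0.892586 = 6.50271 m.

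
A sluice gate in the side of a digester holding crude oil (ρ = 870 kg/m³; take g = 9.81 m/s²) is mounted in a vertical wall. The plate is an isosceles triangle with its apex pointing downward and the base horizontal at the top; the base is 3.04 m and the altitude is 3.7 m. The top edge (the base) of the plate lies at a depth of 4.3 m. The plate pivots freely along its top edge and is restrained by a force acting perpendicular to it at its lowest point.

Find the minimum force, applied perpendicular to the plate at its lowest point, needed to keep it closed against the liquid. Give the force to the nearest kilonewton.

P ≈ 98 kN

γ = ρg = 870 × 9.81 / 1000 = 8.5347 kN/m³.
With the apex down, the centroid sits h/3 = 3.7/3 = 1.23333 m below the base (the top edge), so the centroid depth is h_c = 4.3 + 1.23333 = 5.53333 m.
A = ½ × 3.04 × 3.7 = 5.624 m².
Resultant F = γ·h_c·A = 8.5347 × 5.53333 × 5.624 = 265.595 kN.
I_c = b·h³/36 = 3.04 × 3.7³/36 = 4.27736 m⁴.
Centre of pressure: y_p = y_c + I_c/(y_c·A) = 5.53333 + 4.27736/(5.53333 × 5.624) = 5.53333 + 0.13745 = 5.67078 m along the plane.
The resultant acts 1.23333 + 0.13745 = 1.37078 m (along the plate) below the hinge at the top edge, so the moment about the hinge is M = F × 1.37078 = 265.595 × 1.37078 = 364.072 kN·m.
A normal force at the bottom, 3.7 m from the hinge, must supply this moment: P = 364.072/3.7 = 98.3978 kN.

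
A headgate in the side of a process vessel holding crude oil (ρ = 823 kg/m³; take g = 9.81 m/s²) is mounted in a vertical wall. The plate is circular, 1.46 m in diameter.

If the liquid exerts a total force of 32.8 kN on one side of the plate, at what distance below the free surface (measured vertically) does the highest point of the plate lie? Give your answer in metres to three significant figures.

d_top ≈ 1.70 m

γ = ρg = 823 × 9.81 / 1000 = 8.07363 kN/m³.
A = π(0.73)² = 1.67415 m².
From F = γ·h_c·A, the centroid depth is h_c = 32.8/(8.07363 × 1.67415) = 2.42667 m.
The centroid is at the centre, 0.73 m below the top of the plate, so the highest point sits at h_top = 2.42667 − 0.73 = 1.69667 m below the surface.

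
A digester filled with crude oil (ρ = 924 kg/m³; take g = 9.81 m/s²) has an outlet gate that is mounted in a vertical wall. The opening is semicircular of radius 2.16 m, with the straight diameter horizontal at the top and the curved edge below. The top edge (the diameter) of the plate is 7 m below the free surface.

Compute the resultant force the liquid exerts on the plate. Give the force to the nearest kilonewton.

F ≈ 526 kN

γ = ρg = 924 × 9.81 / 1000 = 9.06444 kN/m³.
The centroid of a semicircle lies 4r/(3π) = 0.916732 m from the diameter, here below the top edge, so the centroid depth is h_c = 7 + 0.916732 = 7.91673 m.
A = πr²/2 = π × 2.16²/2 = 7.32871 m².
Resultant F = γ·h_c·A = 9.06444 × 7.91673 × 7.32871 = 525.914 kN.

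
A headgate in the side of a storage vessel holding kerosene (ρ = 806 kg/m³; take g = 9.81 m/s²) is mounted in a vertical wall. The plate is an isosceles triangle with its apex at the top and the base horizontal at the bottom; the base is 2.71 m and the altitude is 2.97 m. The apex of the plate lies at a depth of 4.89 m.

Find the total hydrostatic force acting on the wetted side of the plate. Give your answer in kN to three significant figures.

F ≈ 219 kN

γ = ρg = 806 × 9.81 / 1000 = 7.90686 kN/m³.
With the apex up, the centroid sits 2h/3 = 2 × 2.97/3 = 1.98 m below the apex, so the centroid depth is h_c = 4.89 + 1.98 = 6.87 m.
A = ½ × 2.71 × 2.97 = 4.02435 m².
Resultant F = γ·h_c·A = 7.90686 × 6.87 × 4.02435 = 218.603 kN.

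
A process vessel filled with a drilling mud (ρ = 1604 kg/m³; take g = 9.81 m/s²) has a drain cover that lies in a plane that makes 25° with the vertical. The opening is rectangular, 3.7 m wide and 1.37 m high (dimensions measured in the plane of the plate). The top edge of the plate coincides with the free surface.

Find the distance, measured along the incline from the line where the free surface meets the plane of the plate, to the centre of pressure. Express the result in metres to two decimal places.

γ = ρg = 1604 × 9.81 / 1000 = 15.73524 kN/m³.
The plate makes 25° with the vertical, i.e. θ = 90° − 25° = 65° to the horizontal. Measuring y along the incline from the free-surface line, vertical depth h = y·sinθ with sinθ = 0.906308.
The centroid lies 1.37/2 = 0.685 m below the top edge, so y_c = 0.685 m and h_c = 0.685 × 0.906308 = 0.620821 m.
A = 3.7 × 1.37 = 5.069 m².
Resultant F = γ·h_c·A = 15.73524 × 0.620821 × 5.069 = 49.5179 kN.
I_c = b·h³/12 = 3.7 × 1.37³/12 = 0.792834 m⁴.
Centre of pressure: y_p = y_c + I_c/(y_c·A) = 0.685 + 0.792834/(0.685 × 5.069) = 0.685 + 0.228333 = 0.913333 m along the plane.

y_p = 0.91 m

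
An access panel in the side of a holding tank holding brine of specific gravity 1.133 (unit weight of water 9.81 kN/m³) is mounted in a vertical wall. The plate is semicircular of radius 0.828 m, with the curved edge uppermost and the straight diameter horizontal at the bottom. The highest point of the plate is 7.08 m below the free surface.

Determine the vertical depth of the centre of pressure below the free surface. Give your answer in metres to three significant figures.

h_p = 7.56 m

γ = 1.133 × 9.81 = 11.11473 kN/m³.
The centroid lies 4r/(3π) = 0.351414 m above the diameter, so r − 4r/(3π) = 0.828 − 0.351414 = 0.476586 m below the topmost point, so the centroid depth is h_c = 7.08 + 0.476586 = 7.55659 m.
A = πr²/2 = π × 0.828²/2 = 1.07691 m².
Resultant F = γ·h_c·A = 11.11473 × 7.55659 × 1.07691 = 90.4491 kN.
I_c = (π/8 − 8/(9π))·r⁴ = 0.109757 × 0.828⁴ = 0.0515886 m⁴.
Centre of pressure: y_p = y_c + I_c/(y_c·A) = 7.55659 + 0.0515886/(7.55659 × 1.07691) = 7.55659 + 0.0063394 = 7.56293 m along the plane.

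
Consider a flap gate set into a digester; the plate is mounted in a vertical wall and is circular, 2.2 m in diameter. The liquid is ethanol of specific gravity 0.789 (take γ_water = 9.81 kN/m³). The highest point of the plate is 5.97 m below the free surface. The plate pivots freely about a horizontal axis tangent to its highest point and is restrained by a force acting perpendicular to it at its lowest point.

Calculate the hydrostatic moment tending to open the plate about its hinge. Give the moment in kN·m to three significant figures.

γ = 0.789 × 9.81 = 7.74009 kN/m³.
The centroid is at the centre, 1.1 m below the top of the plate, so the centroid depth is h_c = 5.97 + 1.1 = 7.07 m.
A = π(1.1)² = 3.80133 m².
Resultant F = γ·h_c·A = 7.74009 × 7.07 × 3.80133 = 208.018 kN.
I_c = πr⁴/4 = π × 1.1⁴/4 = 1.1499 m⁴.
Centre of pressure: y_p = y_c + I_c/(y_c·A) = 7.07 + 1.1499/(7.07 × 3.80133) = 7.07 + 0.0427863 = 7.11279 m along the plane.
The resultant acts 1.1 + 0.0427863 = 1.14279 m (along the plate) below the hinge at the top edge, so the moment about the hinge is M = F × 1.14279 = 208.018 × 1.14279 = 237.721 kN·m.

M ≈ 238 kN·m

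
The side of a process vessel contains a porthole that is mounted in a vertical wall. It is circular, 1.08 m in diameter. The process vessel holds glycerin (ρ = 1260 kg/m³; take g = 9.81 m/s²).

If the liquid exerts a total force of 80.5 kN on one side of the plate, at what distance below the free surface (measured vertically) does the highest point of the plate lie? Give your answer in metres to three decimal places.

d_top ≈ 6.569 m

γ = ρg = 1260 × 9.81 / 1000 = 12.3606 kN/m³.
A = π(0.54)² = 0.916088 m².
From F = γ·h_c·A, the centroid depth is h_c = 80.5/(12.3606 × 0.916088) = 7.10917 m.
The centroid is at the centre, 0.54 m below the top of the plate, so the highest point sits at h_top = 7.10917 − 0.54 = 6.56917 m below the surface.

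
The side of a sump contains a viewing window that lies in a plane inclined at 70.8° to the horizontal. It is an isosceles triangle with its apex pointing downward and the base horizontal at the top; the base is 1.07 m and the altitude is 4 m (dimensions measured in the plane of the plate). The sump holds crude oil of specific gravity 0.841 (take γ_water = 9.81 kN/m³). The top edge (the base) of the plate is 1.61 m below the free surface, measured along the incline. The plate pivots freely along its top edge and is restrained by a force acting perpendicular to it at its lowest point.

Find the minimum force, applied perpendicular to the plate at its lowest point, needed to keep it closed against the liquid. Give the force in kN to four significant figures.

P ≈ 20.06 kN

γ = 0.841 × 9.81 = 8.25021 kN/m³.
Let θ = 70.8° be the plate's angle to the horizontal; measure y along the incline from where the plane meets the free surface. Vertical depth h = y·sinθ with sinθ = 0.944376.
With the apex down, the centroid sits h/3 = 4/3 = 1.33333 m below the base (the top edge), so y_c = 1.61 + 1.33333 = 2.94333 m and h_c = 2.94333 × 0.944376 = 2.77961 m.
A = ½ × 1.07 × 4 = 2.14 m².
Resultant F = γ·h_c·A = 8.25021 × 2.77961 × 2.14 = 49.0753 kN.
I_c = b·h³/36 = 1.07 × 4³/36 = 1.90222 m⁴.
Centre of pressure: y_p = y_c + I_c/(y_c·A) = 2.94333 + 1.90222/(2.94333 × 2.14) = 2.94333 + 0.302001 = 3.24533 m along the plane.
The resultant acts 1.33333 + 0.302001 = 1.63533 m (along the plate) below the hinge at the top edge, so the moment about the hinge is M = F × 1.63533 = 49.0753 × 1.63533 = 80.2543 kN·m.
A normal force at the bottom, 4 m from the hinge, must supply this moment: P = 80.2543/4 = 20.0636 kN.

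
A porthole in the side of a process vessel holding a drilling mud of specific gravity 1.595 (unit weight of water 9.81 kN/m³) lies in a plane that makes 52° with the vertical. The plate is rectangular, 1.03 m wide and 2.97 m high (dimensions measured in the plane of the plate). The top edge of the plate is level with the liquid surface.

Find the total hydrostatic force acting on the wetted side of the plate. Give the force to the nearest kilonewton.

γ = 1.595 × 9.81 = 15.64695 kN/m³.
The plate makes 52° with the vertical, i.e. θ = 90° − 52° = 38° to the horizontal. Measuring y along the incline from the free-surface line, vertical depth h = y·sinθ with sinθ = 0.615661.
The centroid lies 2.97/2 = 1.485 m below the top edge, so y_c = 1.485 m and h_c = 1.485 × 0.615661 = 0.914257 m.
A = 1.03 × 2.97 = 3.0591 m².
Resultant F = γ·h_c·A = 15.64695 × 0.914257 × 3.0591 = 43.7614 kN.

F ≈ 44 kN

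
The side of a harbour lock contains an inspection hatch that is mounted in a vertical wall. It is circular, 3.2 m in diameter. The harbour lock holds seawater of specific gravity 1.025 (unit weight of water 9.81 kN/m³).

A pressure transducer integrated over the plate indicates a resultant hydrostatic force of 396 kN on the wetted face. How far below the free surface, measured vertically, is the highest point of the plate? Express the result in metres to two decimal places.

γ = 1.025 × 9.81 = 10.05525 kN/m³.
A = π(1.6)² = 8.04248 m².
From F = γ·h_c·A, the centroid depth is h_c = 396/(10.05525 × 8.04248) = 4.8968 m.
The centroid is at the centre, 1.6 m below the top of the plate, so the highest point sits at h_top = 4.8968 − 1.6 = 3.2968 m below the surface.

d_top ≈ 3.30 m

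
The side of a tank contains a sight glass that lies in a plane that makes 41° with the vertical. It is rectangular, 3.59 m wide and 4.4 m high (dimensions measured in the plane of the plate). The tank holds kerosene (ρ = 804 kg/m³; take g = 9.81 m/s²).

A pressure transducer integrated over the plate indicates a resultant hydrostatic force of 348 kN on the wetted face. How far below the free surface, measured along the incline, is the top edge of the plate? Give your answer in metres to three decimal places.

γ = ρg = 804 × 9.81 / 1000 = 7.88724 kN/m³.
A = 3.59 × 4.4 = 15.796 m².
From F = γ·h_c·A, the centroid depth is h_c = 348/(7.88724 × 15.796) = 2.79323 m.
The plate makes 41° with the vertical, i.e. θ = 90° − 41° = 49° to the horizontal. Measuring y along the incline from the free-surface line, vertical depth h = y·sinθ with sinθ = 0.754710.
Along the incline, y_c = h_c/sinθ = 2.79323/0.754710 = 3.70106 m.
The centroid lies 4.4/2 = 2.2 m below the top edge, so the top edge sits at y_top = 3.70106 − 2.2 = 1.50106 m along the incline.

y_top ≈ 1.501 m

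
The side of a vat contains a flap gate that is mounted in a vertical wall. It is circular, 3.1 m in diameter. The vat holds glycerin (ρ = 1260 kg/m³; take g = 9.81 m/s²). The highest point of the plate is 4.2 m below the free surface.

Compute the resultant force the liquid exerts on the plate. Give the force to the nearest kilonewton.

F ≈ 536 kN

γ = ρg = 1260 × 9.81 / 1000 = 12.3606 kN/m³.
The centroid is at the centre, 1.55 m below the top of the plate, so the centroid depth is h_c = 4.2 + 1.55 = 5.75 m.
A = π(1.55)² = 7.54768 m².
Resultant F = γ·h_c·A = 12.3606 × 5.75 × 7.54768 = 536.44 kN.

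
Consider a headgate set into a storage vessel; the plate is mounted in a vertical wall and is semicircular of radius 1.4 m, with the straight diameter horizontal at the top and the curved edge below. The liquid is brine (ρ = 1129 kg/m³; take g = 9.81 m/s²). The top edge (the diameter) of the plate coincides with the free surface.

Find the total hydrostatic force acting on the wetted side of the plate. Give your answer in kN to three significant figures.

F ≈ 20.3 kN

γ = ρg = 1129 × 9.81 / 1000 = 11.07549 kN/m³.
The centroid of a semicircle lies 4r/(3π) = 0.594178 m from the diameter, here below the top edge, so the centroid depth is h_c = 0.594178 m.
A = πr²/2 = π × 1.4²/2 = 3.07876 m².
Resultant F = γ·h_c·A = 11.07549 × 0.594178 × 3.07876 = 20.2607 kN.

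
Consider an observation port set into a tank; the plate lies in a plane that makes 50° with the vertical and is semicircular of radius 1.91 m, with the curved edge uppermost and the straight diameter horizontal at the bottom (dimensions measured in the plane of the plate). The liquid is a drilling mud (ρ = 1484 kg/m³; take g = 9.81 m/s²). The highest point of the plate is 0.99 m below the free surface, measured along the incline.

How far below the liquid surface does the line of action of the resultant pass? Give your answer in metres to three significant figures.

h_p = 1.42 m

γ = ρg = 1484 × 9.81 / 1000 = 14.55804 kN/m³.
The plate makes 50° with the vertical, i.e. θ = 90° − 50° = 40° to the horizontal. Measuring y along the incline from the free-surface line, vertical depth h = y·sinθ with sinθ = 0.642788.
The centroid lies 4r/(3π) = 0.810629 m above the diameter, so r − 4r/(3π) = 1.91 − 0.810629 = 1.09937 m below the topmost point, so y_c = 0.99 + 1.09937 = 2.08937 m and h_c = 2.08937 × 0.642788 = 1.34302 m.
A = πr²/2 = π × 1.91²/2 = 5.73042 m².
Resultant F = γ·h_c·A = 14.55804 × 1.34302 × 5.73042 = 112.04 kN.
I_c = (π/8 − 8/(9π))·r⁴ = 0.109757 × 1.91⁴ = 1.46072 m⁴.
Centre of pressure: y_p = y_c + I_c/(y_c·A) = 2.08937 + 1.46072/(2.08937 × 5.73042) = 2.08937 + 0.122001 = 2.21137 m along the plane.
Vertically, h_p = y_p·sinθ = 2.21137 × 0.642788 = 1.42144 m.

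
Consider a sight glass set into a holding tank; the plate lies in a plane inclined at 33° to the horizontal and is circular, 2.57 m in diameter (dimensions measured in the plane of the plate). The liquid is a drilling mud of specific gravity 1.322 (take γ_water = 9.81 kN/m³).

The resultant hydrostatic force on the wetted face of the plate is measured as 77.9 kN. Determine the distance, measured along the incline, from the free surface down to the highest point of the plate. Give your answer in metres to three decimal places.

γ = 1.322 × 9.81 = 12.96882 kN/m³.
A = π(1.285)² = 5.18748 m².
From F = γ·h_c·A, the centroid depth is h_c = 77.9/(12.96882 × 5.18748) = 1.15793 m.
Let θ = 33° be the plate's angle to the horizontal; measure y along the incline from where the plane meets the free surface. Vertical depth h = y·sinθ with sinθ = 0.544639.
Along the incline, y_c = h_c/sinθ = 1.15793/0.544639 = 2.12605 m.
The centroid is at the centre, 1.285 m below the top of the plate, so the highest point sits at y_top = 2.12605 − 1.285 = 0.84105 m along the incline.

y_top ≈ 0.841 m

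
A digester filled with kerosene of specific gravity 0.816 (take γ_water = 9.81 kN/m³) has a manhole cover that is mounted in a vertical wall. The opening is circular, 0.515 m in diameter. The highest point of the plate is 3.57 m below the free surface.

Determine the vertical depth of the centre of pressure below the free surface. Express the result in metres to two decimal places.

h_p = 3.83 m

γ = 0.816 × 9.81 = 8.00496 kN/m³.
The centroid is at the centre, 0.2575 m below the top of the plate, so the centroid depth is h_c = 3.57 + 0.2575 = 3.8275 m.
A = π(0.2575)² = 0.208307 m².
Resultant F = γ·h_c·A = 8.00496 × 3.8275 × 0.208307 = 6.38231 kN.
I_c = πr⁴/4 = π × 0.2575⁴/4 = 0.00345302 m⁴.
Centre of pressure: y_p = y_c + I_c/(y_c·A) = 3.8275 + 0.00345302/(3.8275 × 0.208307) = 3.8275 + 0.00433092 = 3.83183 m along the plane.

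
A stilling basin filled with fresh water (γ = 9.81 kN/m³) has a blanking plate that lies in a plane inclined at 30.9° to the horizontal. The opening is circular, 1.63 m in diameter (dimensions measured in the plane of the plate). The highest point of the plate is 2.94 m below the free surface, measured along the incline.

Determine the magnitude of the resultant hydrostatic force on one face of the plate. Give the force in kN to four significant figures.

γ = 9.81 kN/m³.
Let θ = 30.9° be the plate's angle to the horizontal; measure y along the incline from where the plane meets the free surface. Vertical depth h = y·sinθ with sinθ = 0.513541.
The centroid is at the centre, 0.815 m below the top of the plate, so y_c = 2.94 + 0.815 = 3.755 m and h_c = 3.755 × 0.513541 = 1.92835 m.
A = π(0.815)² = 2.08672 m².
Resultant F = γ·h_c·A = 9.81 × 1.92835 × 2.08672 = 39.4747 kN.

F ≈ 39.47 kN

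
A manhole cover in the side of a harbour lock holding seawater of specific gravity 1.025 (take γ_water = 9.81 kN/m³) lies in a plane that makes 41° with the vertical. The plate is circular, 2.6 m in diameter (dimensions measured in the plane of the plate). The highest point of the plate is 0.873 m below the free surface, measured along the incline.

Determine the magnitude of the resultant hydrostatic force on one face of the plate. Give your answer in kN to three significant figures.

F ≈ 87.6 kN

γ = 1.025 × 9.81 = 10.05525 kN/m³.
The plate makes 41° with the vertical, i.e. θ = 90° − 41° = 49° to the horizontal. Measuring y along the incline from the free-surface line, vertical depth h = y·sinθ with sinθ = 0.754710.
The centroid is at the centre, 1.3 m below the top of the plate, so y_c = 0.873 + 1.3 = 2.173 m and h_c = 2.173 × 0.754710 = 1.63998 m.
A = π(1.3)² = 5.30929 m².
Resultant F = γ·h_c·A = 10.05525 × 1.63998 × 5.30929 = 87.5524 kN.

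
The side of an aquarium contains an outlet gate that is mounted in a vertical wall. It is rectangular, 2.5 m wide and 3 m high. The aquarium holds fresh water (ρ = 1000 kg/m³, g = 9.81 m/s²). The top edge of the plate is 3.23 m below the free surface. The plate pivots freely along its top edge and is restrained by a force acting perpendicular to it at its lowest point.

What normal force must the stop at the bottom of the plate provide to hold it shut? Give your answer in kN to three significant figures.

P ≈ 192 kN

γ = ρg = 1000 × 9.81 = 9810 N/m³ = 9.81 kN/m³.
The centroid lies 3/2 = 1.5 m below the top edge, so the centroid depth is h_c = 3.23 + 1.5 = 4.73 m.
A = 2.5 × 3 = 7.5 m².
Resultant F = γ·h_c·A = 9.81 × 4.73 × 7.5 = 348.01 kN.
I_c = b·h³/12 = 2.5 × 3³/12 = 5.625 m⁴.
Centre of pressure: y_p = y_c + I_c/(y_c·A) = 4.73 + 5.625/(4.73 × 7.5) = 4.73 + 0.158562 = 4.88856 m along the plane.
The resultant acts 1.5 + 0.158562 = 1.65856 m (along the plate) below the hinge at the top edge, so the moment about the hinge is M = F × 1.65856 = 348.01 × 1.65856 = 577.195 kN·m.
A normal force at the bottom, 3 m from the hinge, must supply this moment: P = 577.195/3 = 192.398 kN.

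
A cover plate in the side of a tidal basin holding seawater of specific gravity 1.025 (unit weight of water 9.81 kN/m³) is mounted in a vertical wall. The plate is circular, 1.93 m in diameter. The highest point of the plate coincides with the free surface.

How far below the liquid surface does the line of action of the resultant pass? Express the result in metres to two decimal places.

h_p = 1.21 m

γ = 1.025 × 9.81 = 10.05525 kN/m³.
The centroid is at the centre, 0.965 m below the top of the plate, so the centroid depth is h_c = 0.965 m.
A = π(0.965)² = 2.92553 m².
Resultant F = γ·h_c·A = 10.05525 × 0.965 × 2.92553 = 28.3873 kN.
I_c = πr⁴/4 = π × 0.965⁴/4 = 0.681082 m⁴.
Centre of pressure: y_p = y_c + I_c/(y_c·A) = 0.965 + 0.681082/(0.965 × 2.92553) = 0.965 + 0.24125 = 1.20625 m along the plane.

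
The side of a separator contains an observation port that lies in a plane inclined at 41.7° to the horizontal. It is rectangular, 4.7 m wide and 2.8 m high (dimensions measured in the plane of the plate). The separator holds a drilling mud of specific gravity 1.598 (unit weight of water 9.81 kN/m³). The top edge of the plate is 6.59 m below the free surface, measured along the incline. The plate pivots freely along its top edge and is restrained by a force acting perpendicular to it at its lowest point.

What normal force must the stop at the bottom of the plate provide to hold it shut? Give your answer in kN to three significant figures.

P ≈ 580 kN

γ = 1.598 × 9.81 = 15.67638 kN/m³.
Let θ = 41.7° be the plate's angle to the horizontal; measure y along the incline from where the plane meets the free surface. Vertical depth h = y·sinθ with sinθ = 0.665230.
The centroid lies 2.8/2 = 1.4 m below the top edge, so y_c = 6.59 + 1.4 = 7.99 m and h_c = 7.99 × 0.665230 = 5.31519 m.
A = 4.7 × 2.8 = 13.16 m².
Resultant F = γ·h_c·A = 15.67638 × 5.31519 × 13.16 = 1096.53 kN.
I_c = b·h³/12 = 4.7 × 2.8³/12 = 8.59787 m⁴.
Centre of pressure: y_p = y_c + I_c/(y_c·A) = 7.99 + 8.59787/(7.99 × 13.16) = 7.99 + 0.0817689 = 8.07177 m along the plane.
The resultant acts 1.4 + 0.0817689 = 1.48177 m (along the plate) below the hinge at the top edge, so the moment about the hinge is M = F × 1.48177 = 1096.53 × 1.48177 = 1624.81 kN·m.
A normal force at the bottom, 2.8 m from the hinge, must supply this moment: P = 1624.81/2.8 = 580.289 kN.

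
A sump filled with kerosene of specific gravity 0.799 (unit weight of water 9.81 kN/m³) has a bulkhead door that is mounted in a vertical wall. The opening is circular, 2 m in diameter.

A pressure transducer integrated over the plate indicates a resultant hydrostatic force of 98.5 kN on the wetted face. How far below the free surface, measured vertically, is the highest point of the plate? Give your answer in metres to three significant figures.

γ = 0.799 × 9.81 = 7.83819 kN/m³.
A = π(1)² = 3.14159 m².
From F = γ·h_c·A, the centroid depth is h_c = 98.5/(7.83819 × 3.14159) = 4.0001 m.
The centroid is at the centre, 1 m below the top of the plate, so the highest point sits at h_top = 4.0001 − 1 = 3.0001 m below the surface.

d_top ≈ 3.00 m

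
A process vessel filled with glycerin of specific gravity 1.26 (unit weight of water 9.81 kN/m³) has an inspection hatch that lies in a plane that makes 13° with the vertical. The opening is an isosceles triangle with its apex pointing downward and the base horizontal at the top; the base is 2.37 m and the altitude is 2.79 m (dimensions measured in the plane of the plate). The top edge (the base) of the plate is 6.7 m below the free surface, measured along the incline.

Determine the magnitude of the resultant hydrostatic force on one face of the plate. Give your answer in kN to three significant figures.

γ = 1.26 × 9.81 = 12.3606 kN/m³.
The plate makes 13° with the vertical, i.e. θ = 90° − 13° = 77° to the horizontal. Measuring y along the incline from the free-surface line, vertical depth h = y·sinθ with sinθ = 0.974370.
With the apex down, the centroid sits h/3 = 2.79/3 = 0.93 m below the base (the top edge), so y_c = 6.7 + 0.93 = 7.63 m and h_c = 7.63 × 0.974370 = 7.43444 m.
A = ½ × 2.37 × 2.79 = 3.30615 m².
Resultant F = γ·h_c·A = 12.3606 × 7.43444 × 3.30615 = 303.816 kN.

F ≈ 304 kN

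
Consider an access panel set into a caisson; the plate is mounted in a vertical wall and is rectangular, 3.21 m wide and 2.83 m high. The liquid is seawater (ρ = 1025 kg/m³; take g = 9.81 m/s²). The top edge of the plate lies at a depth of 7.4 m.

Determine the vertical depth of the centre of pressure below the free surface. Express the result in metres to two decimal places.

γ = ρg = 1025 × 9.81 / 1000 = 10.05525 kN/m³.
The centroid lies 2.83/2 = 1.415 m below the top edge, so the centroid depth is h_c = 7.4 + 1.415 = 8.815 m.
A = 3.21 × 2.83 = 9.0843 m².
Resultant F = γ·h_c·A = 10.05525 × 8.815 × 9.0843 = 805.205 kN.
I_c = b·h³/12 = 3.21 × 2.83³/12 = 6.06294 m⁴.
Centre of pressure: y_p = y_c + I_c/(y_c·A) = 8.815 + 6.06294/(8.815 × 9.0843) = 8.815 + 0.0757128 = 8.89071 m along the plane.

h_p = 8.89 m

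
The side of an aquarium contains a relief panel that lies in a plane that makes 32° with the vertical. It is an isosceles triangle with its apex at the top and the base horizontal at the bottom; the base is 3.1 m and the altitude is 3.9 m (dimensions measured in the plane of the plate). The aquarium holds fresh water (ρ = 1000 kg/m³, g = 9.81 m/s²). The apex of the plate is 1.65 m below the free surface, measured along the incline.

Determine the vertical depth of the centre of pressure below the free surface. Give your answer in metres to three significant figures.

γ = ρg = 1000 × 9.81 = 9810 N/m³ = 9.81 kN/m³.
The plate makes 32° with the vertical, i.e. θ = 90° − 32° = 58° to the horizontal. Measuring y along the incline from the free-surface line, vertical depth h = y·sinθ with sinθ = 0.848048.
With the apex up, the centroid sits 2h/3 = 2 × 3.9/3 = 2.6 m below the apex, so y_c = 1.65 + 2.6 = 4.25 m and h_c = 4.25 × 0.848048 = 3.6042 m.
A = ½ × 3.1 × 3.9 = 6.045 m².
Resultant F = γ·h_c·A = 9.81 × 3.6042 × 6.045 = 213.734 kN.
I_c = b·h³/36 = 3.1 × 3.9³/36 = 5.10802 m⁴.
Centre of pressure: y_p = y_c + I_c/(y_c·A) = 4.25 + 5.10802/(4.25 × 6.045) = 4.25 + 0.198823 = 4.44882 m along the plane.
Vertically, h_p = y_p·sinθ = 4.44882 × 0.848048 = 3.77281 m.

h_p = 3.77 m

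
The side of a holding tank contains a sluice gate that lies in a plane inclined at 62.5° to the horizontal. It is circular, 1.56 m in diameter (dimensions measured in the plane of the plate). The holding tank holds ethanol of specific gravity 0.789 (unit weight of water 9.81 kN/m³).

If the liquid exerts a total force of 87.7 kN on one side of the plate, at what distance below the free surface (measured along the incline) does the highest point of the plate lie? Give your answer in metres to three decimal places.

γ = 0.789 × 9.81 = 7.74009 kN/m³.
A = π(0.78)² = 1.91134 m².
From F = γ·h_c·A, the centroid depth is h_c = 87.7/(7.74009 × 1.91134) = 5.9281 m.
Let θ = 62.5° be the plate's angle to the horizontal; measure y along the incline from where the plane meets the free surface. Vertical depth h = y·sinθ with sinθ = 0.887011.
Along the incline, y_c = h_c/sinθ = 5.9281/0.887011 = 6.68323 m.
The centroid is at the centre, 0.78 m below the top of the plate, so the highest point sits at y_top = 6.68323 − 0.78 = 5.90323 m along the incline.

y_top ≈ 5.903 m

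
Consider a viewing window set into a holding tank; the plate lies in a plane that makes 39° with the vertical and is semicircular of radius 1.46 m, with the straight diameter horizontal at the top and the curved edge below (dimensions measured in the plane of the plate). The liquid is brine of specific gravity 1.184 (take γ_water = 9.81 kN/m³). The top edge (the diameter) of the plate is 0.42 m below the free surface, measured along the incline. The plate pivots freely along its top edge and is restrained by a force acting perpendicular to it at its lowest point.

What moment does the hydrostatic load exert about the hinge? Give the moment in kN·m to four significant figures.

M ≈ 23.97 kN·m

γ = 1.184 × 9.81 = 11.61504 kN/m³.
The plate makes 39° with the vertical, i.e. θ = 90° − 39° = 51° to the horizontal. Measuring y along the incline from the free-surface line, vertical depth h = y·sinθ with sinθ = 0.777146.
The centroid of a semicircle lies 4r/(3π) = 0.619643 m from the diameter, here below the top edge, so y_c = 0.42 + 0.619643 = 1.03964 m and h_c = 1.03964 × 0.777146 = 0.807952 m.
A = πr²/2 = π × 1.46²/2 = 3.34831 m².
Resultant F = γ·h_c·A = 11.61504 × 0.807952 × 3.34831 = 31.4219 kN.
I_c = (π/8 − 8/(9π))·r⁴ = 0.109757 × 1.46⁴ = 0.498705 m⁴.
Centre of pressure: y_p = y_c + I_c/(y_c·A) = 1.03964 + 0.498705/(1.03964 × 3.34831) = 1.03964 + 0.143263 = 1.1829 m along the plane.
The resultant acts 0.619643 + 0.143263 = 0.762906 m (along the plate) below the hinge at the top edge, so the moment about the hinge is M = F × 0.762906 = 31.4219 × 0.762906 = 23.972 kN·m.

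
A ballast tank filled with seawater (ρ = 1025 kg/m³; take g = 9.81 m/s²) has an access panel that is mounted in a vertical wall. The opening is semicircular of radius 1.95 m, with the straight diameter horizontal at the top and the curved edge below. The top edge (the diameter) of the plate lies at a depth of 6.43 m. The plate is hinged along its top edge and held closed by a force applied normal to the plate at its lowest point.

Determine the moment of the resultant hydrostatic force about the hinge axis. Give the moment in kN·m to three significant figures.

M ≈ 377 kN·m

γ = ρg = 1025 × 9.81 / 1000 = 10.05525 kN/m³.
The centroid of a semicircle lies 4r/(3π) = 0.827606 m from the diameter, here below the top edge, so the centroid depth is h_c = 6.43 + 0.827606 = 7.25761 m.
A = πr²/2 = π × 1.95²/2 = 5.97295 m².
Resultant F = γ·h_c·A = 10.05525 × 7.25761 × 5.97295 = 435.888 kN.
I_c = (π/8 − 8/(9π))·r⁴ = 0.109757 × 1.95⁴ = 1.58698 m⁴.
Centre of pressure: y_p = y_c + I_c/(y_c·A) = 7.25761 + 1.58698/(7.25761 × 5.97295) = 7.25761 + 0.0366091 = 7.29422 m along the plane.
The resultant acts 0.827606 + 0.0366091 = 0.864215 m (along the plate) below the hinge at the top edge, so the moment about the hinge is M = F × 0.864215 = 435.888 × 0.864215 = 376.701 kN·m.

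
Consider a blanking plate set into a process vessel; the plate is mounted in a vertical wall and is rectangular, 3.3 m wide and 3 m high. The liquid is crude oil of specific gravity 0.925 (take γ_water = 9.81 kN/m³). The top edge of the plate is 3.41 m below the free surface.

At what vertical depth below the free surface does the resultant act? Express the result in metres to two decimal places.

γ = 0.925 × 9.81 = 9.07425 kN/m³.
The centroid lies 3/2 = 1.5 m below the top edge, so the centroid depth is h_c = 3.41 + 1.5 = 4.91 m.
A = 3.3 × 3 = 9.9 m².
Resultant F = γ·h_c·A = 9.07425 × 4.91 × 9.9 = 441.09 kN.
I_c = b·h³/12 = 3.3 × 3³/12 = 7.425 m⁴.
Centre of pressure: y_p = y_c + I_c/(y_c·A) = 4.91 + 7.425/(4.91 × 9.9) = 4.91 + 0.152749 = 5.06275 m along the plane.

h_p = 5.06 m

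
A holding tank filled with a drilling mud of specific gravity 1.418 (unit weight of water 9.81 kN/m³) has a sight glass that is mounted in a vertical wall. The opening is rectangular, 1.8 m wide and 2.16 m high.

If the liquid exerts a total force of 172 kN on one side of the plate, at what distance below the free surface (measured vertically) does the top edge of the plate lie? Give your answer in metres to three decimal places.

d_top ≈ 2.100 m

γ = 1.418 × 9.81 = 13.91058 kN/m³.
A = 1.8 × 2.16 = 3.888 m².
From F = γ·h_c·A, the centroid depth is h_c = 172/(13.91058 × 3.888) = 3.18022 m.
The centroid lies 2.16/2 = 1.08 m below the top edge, so the top edge sits at h_top = 3.18022 − 1.08 = 2.10022 m below the surface.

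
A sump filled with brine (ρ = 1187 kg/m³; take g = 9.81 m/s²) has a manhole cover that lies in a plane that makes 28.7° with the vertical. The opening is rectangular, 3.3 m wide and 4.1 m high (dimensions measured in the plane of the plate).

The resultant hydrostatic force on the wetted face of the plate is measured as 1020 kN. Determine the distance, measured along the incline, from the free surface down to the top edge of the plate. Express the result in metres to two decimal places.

γ = ρg = 1187 × 9.81 / 1000 = 11.64447 kN/m³.
A = 3.3 × 4.1 = 13.53 m².
From F = γ·h_c·A, the centroid depth is h_c = 1020/(11.64447 × 13.53) = 6.47415 m.
The plate makes 28.7° with the vertical, i.e. θ = 90° − 28.7° = 61.3° to the horizontal. Measuring y along the incline from the free-surface line, vertical depth h = y·sinθ with sinθ = 0.877146.
Along the incline, y_c = h_c/sinθ = 6.47415/0.877146 = 7.38093 m.
The centroid lies 4.1/2 = 2.05 m below the top edge, so the top edge sits at y_top = 7.38093 − 2.05 = 5.33093 m along the incline.

y_top ≈ 5.33 m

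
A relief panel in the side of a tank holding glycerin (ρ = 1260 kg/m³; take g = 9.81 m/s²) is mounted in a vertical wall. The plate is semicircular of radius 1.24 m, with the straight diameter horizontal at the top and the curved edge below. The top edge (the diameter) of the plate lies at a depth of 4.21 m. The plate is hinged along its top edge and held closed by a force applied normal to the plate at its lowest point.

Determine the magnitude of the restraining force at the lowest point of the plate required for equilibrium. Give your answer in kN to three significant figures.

γ = ρg = 1260 × 9.81 / 1000 = 12.3606 kN/m³.
The centroid of a semicircle lies 4r/(3π) = 0.526272 m from the diameter, here below the top edge, so the centroid depth is h_c = 4.21 + 0.526272 = 4.73627 m.
A = πr²/2 = π × 1.24²/2 = 2.41526 m².
Resultant F = γ·h_c·A = 12.3606 × 4.73627 × 2.41526 = 141.397 kN.
I_c = (π/8 − 8/(9π))·r⁴ = 0.109757 × 1.24⁴ = 0.259489 m⁴.
Centre of pressure: y_p = y_c + I_c/(y_c·A) = 4.73627 + 0.259489/(4.73627 × 2.41526) = 4.73627 + 0.0226839 = 4.75895 m along the plane.
The resultant acts 0.526272 + 0.0226839 = 0.548956 m (along the plate) below the hinge at the top edge, so the moment about the hinge is M = F × 0.548956 = 141.397 × 0.548956 = 77.6207 kN·m.
A normal force at the bottom, 1.24 m from the hinge, must supply this moment: P = 77.6207/1.24 = 62.5973 kN.

P ≈ 62.6 kN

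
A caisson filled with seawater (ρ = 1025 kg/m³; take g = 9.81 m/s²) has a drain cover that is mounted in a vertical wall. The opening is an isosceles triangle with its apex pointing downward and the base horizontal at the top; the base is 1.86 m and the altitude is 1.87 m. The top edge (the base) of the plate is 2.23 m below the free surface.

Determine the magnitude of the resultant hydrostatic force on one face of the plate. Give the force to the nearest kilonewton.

F ≈ 50 kN

γ = ρg = 1025 × 9.81 / 1000 = 10.05525 kN/m³.
With the apex down, the centroid sits h/3 = 1.87/3 = 0.623333 m below the base (the top edge), so the centroid depth is h_c = 2.23 + 0.623333 = 2.85333 m.
A = ½ × 1.86 × 1.87 = 1.7391 m².
Resultant F = γ·h_c·A = 10.05525 × 2.85333 × 1.7391 = 49.8964 kN.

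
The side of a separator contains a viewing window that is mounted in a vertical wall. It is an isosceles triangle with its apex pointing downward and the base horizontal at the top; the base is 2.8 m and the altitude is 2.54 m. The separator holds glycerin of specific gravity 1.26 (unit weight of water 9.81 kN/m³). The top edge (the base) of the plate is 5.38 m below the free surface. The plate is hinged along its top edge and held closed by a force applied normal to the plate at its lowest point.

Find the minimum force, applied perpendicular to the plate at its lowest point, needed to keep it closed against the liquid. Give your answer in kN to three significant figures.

γ = 1.26 × 9.81 = 12.3606 kN/m³.
With the apex down, the centroid sits h/3 = 2.54/3 = 0.846667 m below the base (the top edge), so the centroid depth is h_c = 5.38 + 0.846667 = 6.22667 m.
A = ½ × 2.8 × 2.54 = 3.556 m².
Resultant F = γ·h_c·A = 12.3606 × 6.22667 × 3.556 = 273.689 kN.
I_c = b·h³/36 = 2.8 × 2.54³/36 = 1.27455 m⁴.
Centre of pressure: y_p = y_c + I_c/(y_c·A) = 6.22667 + 1.27455/(6.22667 × 3.556) = 6.22667 + 0.0575625 = 6.28423 m along the plane.
The resultant acts 0.846667 + 0.0575625 = 0.904229 m (along the plate) below the hinge at the top edge, so the moment about the hinge is M = F × 0.904229 = 273.689 × 0.904229 = 247.478 kN·m.
A normal force at the bottom, 2.54 m from the hinge, must supply this moment: P = 247.478/2.54 = 97.4323 kN.

P ≈ 97.4 kN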